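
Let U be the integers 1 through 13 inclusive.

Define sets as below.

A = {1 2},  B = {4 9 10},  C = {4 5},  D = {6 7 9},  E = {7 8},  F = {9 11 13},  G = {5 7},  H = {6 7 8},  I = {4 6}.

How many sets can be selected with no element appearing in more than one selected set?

4

A, C, E, F are pairwise disjoint (A={1,2}; C={4,5}; E={7,8}; F={9,11,13}).
Every remaining set overlaps one of these, and no 5 of the listed sets are pairwise disjoint, so 4 is the maximum.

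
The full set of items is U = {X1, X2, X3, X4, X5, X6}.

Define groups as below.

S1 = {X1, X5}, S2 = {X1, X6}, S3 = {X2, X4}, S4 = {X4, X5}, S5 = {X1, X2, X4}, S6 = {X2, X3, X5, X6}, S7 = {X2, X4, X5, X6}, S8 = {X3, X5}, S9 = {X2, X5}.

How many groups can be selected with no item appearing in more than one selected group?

3

S2, S3, S8 are pairwise disjoint (S2={X1,X6}; S3={X2,X4}; S8={X3,X5}).
Every remaining group overlaps one of these, and no 4 of the listed groups are pairwise disjoint, so 3 is the maximum.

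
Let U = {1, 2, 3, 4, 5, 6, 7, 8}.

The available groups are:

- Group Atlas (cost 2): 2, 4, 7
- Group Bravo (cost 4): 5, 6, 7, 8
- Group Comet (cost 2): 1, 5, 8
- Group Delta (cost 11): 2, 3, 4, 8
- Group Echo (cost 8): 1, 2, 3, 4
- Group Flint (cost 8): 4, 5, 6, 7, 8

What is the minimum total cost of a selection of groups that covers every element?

12

Bravo, Echo together cover every element (Bravo ∪ Echo = {1, 2, 3, 4, 5, 6, 7, 8}); total cost 4 + 8 = 12.
The greedy pick Atlas, Comet, Bravo, Echo costs 16; no covering selection beats 12.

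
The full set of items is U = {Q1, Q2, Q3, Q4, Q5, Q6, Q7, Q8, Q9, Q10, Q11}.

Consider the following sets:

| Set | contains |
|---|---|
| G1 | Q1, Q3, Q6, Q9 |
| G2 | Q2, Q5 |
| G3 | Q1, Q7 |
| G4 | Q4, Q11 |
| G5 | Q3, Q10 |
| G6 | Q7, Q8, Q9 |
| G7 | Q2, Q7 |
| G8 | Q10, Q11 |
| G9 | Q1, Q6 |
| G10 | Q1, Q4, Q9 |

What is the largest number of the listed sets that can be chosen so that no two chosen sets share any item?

G2, G4, G5, G6, G9 are pairwise disjoint (G2={Q2,Q5}; G4={Q4,Q11}; G5={Q3,Q10}; G6={Q7,Q8,Q9}; G9={Q1,Q6}).
Every remaining set overlaps one of these, and no 6 of the listed sets are pairwise disjoint, so 5 is the maximum.

5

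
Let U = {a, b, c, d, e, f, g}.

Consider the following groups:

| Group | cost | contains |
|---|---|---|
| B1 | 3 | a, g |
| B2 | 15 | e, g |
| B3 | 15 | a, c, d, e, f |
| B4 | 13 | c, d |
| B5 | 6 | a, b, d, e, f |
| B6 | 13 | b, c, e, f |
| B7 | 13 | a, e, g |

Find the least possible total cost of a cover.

B1, B4, B5 together cover every item (B1 ∪ B4 ∪ B5 = {a, b, c, d, e, f, g}); total cost 3 + 13 + 6 = 22.
No covering selection has total cost below 22.

22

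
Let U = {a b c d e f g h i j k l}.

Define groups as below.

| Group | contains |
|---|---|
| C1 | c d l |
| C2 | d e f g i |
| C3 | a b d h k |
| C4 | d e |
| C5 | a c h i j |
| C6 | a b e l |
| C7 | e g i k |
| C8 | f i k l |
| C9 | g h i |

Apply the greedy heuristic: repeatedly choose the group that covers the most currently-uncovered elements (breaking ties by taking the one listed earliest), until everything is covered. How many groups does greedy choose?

4

Greedy: pick C2 (covers 5 new) → pick C3 (covers 4 new) → pick C1 (covers 2 new) → pick C5 (covers 1 new). Total picks: 4.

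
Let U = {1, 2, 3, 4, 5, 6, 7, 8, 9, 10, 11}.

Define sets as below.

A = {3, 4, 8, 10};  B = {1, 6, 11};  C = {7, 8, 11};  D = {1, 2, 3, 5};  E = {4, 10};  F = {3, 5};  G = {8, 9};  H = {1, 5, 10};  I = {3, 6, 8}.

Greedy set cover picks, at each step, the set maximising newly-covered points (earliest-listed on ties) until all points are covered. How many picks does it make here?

5

Greedy: pick A (covers 4 new) → pick B (covers 3 new) → pick D (covers 2 new) → pick C (covers 1 new) → pick G (covers 1 new). Total picks: 5.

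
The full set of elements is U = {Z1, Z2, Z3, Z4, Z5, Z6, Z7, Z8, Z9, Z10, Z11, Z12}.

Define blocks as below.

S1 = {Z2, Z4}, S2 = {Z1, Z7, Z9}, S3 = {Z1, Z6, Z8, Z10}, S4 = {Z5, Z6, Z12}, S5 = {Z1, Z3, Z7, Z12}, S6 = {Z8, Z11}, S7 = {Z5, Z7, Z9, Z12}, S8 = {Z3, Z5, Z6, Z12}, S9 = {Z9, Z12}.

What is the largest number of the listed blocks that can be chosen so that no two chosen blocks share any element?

4

S1, S2, S4, S6 are pairwise disjoint (S1={Z2,Z4}; S2={Z1,Z7,Z9}; S4={Z5,Z6,Z12}; S6={Z8,Z11}).
Every remaining block overlaps one of these, and no 5 of the listed blocks are pairwise disjoint, so 4 is the maximum.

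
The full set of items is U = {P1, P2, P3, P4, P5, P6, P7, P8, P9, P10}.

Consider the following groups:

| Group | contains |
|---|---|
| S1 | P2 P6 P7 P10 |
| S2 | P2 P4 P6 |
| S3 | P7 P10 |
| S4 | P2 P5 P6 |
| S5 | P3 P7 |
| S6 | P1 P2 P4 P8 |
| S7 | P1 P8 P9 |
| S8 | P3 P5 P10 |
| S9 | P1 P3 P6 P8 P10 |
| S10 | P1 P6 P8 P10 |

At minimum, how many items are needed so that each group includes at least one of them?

Take H = {P2, P3, P7, P8}. Each listed group contains at least one of these, so H is a hitting set of size 4.
No choice of 3 items meets every group, so 4 is the minimum.

4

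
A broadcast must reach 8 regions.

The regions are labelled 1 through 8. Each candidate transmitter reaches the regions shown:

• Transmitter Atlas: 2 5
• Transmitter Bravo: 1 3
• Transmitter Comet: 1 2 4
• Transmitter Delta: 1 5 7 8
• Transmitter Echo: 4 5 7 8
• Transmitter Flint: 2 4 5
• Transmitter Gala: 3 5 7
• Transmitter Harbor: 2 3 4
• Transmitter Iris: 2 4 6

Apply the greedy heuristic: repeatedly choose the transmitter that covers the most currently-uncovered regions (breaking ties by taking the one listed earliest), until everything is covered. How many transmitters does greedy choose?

3

Greedy: pick Delta (covers 4 new) → pick Harbor (covers 3 new) → pick Iris (covers 1 new). Total picks: 3.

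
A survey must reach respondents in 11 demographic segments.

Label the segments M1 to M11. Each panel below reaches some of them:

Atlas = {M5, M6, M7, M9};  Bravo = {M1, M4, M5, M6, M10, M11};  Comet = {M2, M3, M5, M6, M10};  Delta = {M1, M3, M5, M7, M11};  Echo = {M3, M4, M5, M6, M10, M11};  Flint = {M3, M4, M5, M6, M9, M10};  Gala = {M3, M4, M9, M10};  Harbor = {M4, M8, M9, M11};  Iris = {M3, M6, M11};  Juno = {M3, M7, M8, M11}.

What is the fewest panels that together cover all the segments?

3

Comet and Delta and Harbor together: Comet ∪ Delta ∪ Harbor = {M1, M2, M3, M4, M5, M6, M7, M8, M9, M10, M11} — every segment is covered.
Only Comet contains M2, so Comet is forced; the remaining 6 segments need at least 2 more panels (each remaining panel adds at most 4) — so at least 3 panels are needed, and 3 is optimal.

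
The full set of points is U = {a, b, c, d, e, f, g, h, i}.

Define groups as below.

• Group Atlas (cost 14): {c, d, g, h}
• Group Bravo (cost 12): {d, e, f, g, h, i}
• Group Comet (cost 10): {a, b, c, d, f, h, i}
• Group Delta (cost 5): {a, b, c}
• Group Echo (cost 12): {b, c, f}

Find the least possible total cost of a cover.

Bravo, Delta together cover every point (Bravo ∪ Delta = {a, b, c, d, e, f, g, h, i}); total cost 12 + 5 = 17.
The greedy pick Comet, Bravo costs 22; no covering selection beats 17.

17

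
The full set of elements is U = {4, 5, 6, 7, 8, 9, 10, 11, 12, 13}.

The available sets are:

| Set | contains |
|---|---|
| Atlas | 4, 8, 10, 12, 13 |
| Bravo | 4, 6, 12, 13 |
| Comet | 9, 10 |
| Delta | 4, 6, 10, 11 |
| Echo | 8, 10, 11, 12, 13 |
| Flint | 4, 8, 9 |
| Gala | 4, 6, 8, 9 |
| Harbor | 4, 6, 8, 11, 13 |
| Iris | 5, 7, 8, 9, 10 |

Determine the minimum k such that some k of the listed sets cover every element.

Echo, Gala, and Iris cover everything between them: the union {4, 5, 6, 7, 8, 9, 10, 11, 12, 13} is all of U.
Only Iris contains 5, so Iris is forced; the remaining 5 elements need at least 2 more sets (each remaining set adds at most 4) — so at least 3 sets are needed, and 3 is optimal.

3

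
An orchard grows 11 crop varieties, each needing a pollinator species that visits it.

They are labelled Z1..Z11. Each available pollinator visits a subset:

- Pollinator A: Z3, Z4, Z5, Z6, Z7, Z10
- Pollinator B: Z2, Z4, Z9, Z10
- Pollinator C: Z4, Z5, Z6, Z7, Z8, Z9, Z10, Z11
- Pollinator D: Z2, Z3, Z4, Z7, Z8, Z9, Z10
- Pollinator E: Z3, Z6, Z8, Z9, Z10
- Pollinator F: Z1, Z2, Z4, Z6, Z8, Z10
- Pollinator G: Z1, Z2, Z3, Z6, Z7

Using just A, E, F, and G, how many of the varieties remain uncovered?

1

Union of A, E, F, G = {Z1, Z2, Z3, Z4, Z5, Z6, Z7, Z8, Z9, Z10}.
Not covered: Z11 — 1 variety.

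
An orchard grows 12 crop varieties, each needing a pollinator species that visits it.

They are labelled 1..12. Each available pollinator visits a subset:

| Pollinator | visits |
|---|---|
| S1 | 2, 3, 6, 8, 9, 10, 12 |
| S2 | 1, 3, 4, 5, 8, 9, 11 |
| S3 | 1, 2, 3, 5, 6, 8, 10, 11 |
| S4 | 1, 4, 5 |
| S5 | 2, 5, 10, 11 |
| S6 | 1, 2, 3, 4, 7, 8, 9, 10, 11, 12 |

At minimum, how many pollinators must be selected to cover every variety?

S3 and S6 together: S3 ∪ S6 = {1, 2, 3, 4, 5, 6, 7, 8, 9, 10, 11, 12} — every variety is covered.
No single pollinator has all 12 varieties (the largest, S6, has 10), so 2 is optimal.

2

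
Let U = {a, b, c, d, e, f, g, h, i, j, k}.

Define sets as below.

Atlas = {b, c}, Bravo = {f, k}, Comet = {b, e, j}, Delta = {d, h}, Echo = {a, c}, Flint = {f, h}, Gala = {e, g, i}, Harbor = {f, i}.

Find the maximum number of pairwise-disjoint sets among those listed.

4

Atlas, Bravo, Delta, Gala are pairwise disjoint (Atlas={b,c}; Bravo={f,k}; Delta={d,h}; Gala={e,g,i}).
Every remaining set overlaps one of these, and no 5 of the listed sets are pairwise disjoint, so 4 is the maximum.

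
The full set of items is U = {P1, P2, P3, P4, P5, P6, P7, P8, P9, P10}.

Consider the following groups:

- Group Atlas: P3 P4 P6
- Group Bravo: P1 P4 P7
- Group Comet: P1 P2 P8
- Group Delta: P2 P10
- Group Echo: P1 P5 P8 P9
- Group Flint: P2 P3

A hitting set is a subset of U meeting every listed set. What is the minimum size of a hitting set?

The 3 items {P1, P2, P3} hit every group.
The groups Atlas, Delta, Echo are pairwise disjoint, so any hitting set needs a separate item for each — at least 3. Hence 3 is optimal.

3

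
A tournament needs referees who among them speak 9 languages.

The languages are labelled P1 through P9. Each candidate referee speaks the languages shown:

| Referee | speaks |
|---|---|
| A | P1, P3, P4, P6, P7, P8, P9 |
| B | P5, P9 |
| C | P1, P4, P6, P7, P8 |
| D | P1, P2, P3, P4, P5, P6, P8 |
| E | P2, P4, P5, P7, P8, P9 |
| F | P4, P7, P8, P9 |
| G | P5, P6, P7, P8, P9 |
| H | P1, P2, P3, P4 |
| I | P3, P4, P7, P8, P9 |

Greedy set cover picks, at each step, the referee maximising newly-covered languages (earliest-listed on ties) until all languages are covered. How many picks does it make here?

Greedy: pick A (covers 7 new) → pick D (covers 2 new). Total picks: 2.

2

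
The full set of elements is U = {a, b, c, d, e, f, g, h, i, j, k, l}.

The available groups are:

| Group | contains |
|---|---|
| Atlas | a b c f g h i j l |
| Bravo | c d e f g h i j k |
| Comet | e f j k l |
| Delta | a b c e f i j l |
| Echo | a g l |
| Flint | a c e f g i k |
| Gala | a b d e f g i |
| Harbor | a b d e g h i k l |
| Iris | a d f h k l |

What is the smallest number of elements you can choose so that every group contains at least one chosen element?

The 2 elements {i, l} hit every group.
No single element lies in every group, so at least 2 are needed and 2 is optimal.

2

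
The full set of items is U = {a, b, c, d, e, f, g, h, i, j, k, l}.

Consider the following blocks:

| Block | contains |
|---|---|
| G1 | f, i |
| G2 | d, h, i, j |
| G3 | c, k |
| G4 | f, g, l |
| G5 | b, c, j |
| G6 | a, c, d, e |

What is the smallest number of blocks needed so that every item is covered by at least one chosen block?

5

G2, G3, G4, G5, and G6 cover everything between them: the union {a, b, c, d, e, f, g, h, i, j, k, l} is all of U.
No 4 of the 6 blocks cover everything (all 15 combinations miss at least one item), so 5 is optimal.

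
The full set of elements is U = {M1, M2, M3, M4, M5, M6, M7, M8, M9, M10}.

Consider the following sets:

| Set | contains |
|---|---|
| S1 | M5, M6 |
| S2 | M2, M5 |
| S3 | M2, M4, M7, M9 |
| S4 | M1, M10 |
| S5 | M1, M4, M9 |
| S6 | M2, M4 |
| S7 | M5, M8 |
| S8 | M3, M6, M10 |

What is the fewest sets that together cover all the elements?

Take {S3, S5, S7, S8}. Their union is {M1, M2, M3, M4, M5, M6, M7, M8, M9, M10}, which is all 10 elements.
No 3 of the 8 sets cover everything (all 56 combinations miss at least one element), so 4 is optimal.

4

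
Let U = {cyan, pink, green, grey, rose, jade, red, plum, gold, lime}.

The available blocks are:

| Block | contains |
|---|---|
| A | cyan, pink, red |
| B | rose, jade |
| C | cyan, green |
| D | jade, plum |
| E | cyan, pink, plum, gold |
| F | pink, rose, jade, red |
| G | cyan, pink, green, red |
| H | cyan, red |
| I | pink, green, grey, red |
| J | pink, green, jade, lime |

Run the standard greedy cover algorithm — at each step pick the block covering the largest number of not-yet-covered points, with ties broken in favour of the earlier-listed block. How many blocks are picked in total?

Greedy: pick E (covers 4 new) → pick F (covers 3 new) → pick I (covers 2 new) → pick J (covers 1 new). Total picks: 4.

4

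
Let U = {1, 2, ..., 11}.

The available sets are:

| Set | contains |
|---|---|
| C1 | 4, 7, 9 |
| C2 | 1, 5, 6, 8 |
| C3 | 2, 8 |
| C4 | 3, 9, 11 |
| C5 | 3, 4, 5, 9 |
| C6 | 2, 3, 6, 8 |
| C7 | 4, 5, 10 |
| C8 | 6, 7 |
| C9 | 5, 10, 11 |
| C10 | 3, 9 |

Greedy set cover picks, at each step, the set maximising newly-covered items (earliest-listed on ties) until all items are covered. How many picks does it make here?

5

Greedy: pick C2 (covers 4 new) → pick C1 (covers 3 new) → pick C4 (covers 2 new) → pick C3 (covers 1 new) → pick C7 (covers 1 new). Total picks: 5.
(The true minimum cover uses only 4 sets, so greedy is not optimal here.)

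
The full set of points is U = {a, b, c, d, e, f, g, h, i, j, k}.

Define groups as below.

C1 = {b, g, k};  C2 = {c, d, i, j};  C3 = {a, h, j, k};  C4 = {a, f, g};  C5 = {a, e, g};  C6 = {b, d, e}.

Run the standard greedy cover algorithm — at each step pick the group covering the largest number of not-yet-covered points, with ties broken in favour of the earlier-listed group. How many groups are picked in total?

5

Greedy: pick C2 (covers 4 new) → pick C1 (covers 3 new) → pick C3 (covers 2 new) → pick C4 (covers 1 new) → pick C5 (covers 1 new). Total picks: 5.
(The true minimum cover uses only 4 groups, so greedy is not optimal here.)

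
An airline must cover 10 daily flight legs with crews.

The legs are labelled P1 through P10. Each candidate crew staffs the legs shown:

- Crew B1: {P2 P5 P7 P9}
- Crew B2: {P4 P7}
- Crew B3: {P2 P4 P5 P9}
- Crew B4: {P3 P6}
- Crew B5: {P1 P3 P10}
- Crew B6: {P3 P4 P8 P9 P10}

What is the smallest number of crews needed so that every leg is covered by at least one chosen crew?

4

B1 and B4 and B5 and B6 together: B1 ∪ B4 ∪ B5 ∪ B6 = {P1, P2, P3, P4, P5, P6, P7, P8, P9, P10} — every leg is covered.
No 3 of the 6 crews cover everything (all 20 combinations miss at least one leg), so 4 is optimal.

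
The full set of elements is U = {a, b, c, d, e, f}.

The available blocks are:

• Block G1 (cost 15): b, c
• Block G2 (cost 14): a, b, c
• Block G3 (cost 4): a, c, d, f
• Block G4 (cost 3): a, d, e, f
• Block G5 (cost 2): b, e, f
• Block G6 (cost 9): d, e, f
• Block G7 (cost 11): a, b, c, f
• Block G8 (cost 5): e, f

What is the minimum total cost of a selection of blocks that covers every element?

G3, G5 together cover every element (G3 ∪ G5 = {a, b, c, d, e, f}); total cost 4 + 2 = 6.
No covering selection has total cost below 6.

6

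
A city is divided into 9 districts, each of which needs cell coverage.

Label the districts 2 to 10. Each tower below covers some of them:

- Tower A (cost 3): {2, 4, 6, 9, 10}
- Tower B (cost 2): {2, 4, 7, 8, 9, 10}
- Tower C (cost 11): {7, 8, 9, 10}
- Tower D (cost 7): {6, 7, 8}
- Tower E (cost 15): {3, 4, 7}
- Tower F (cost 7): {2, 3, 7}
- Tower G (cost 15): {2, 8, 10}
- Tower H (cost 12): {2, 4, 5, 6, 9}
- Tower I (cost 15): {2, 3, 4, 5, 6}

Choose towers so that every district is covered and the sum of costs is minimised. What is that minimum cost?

17

B, I together cover every district (B ∪ I = {2, 3, 4, 5, 6, 7, 8, 9, 10}); total cost 2 + 15 = 17.
The greedy pick B, A, F, H costs 24; no covering selection beats 17.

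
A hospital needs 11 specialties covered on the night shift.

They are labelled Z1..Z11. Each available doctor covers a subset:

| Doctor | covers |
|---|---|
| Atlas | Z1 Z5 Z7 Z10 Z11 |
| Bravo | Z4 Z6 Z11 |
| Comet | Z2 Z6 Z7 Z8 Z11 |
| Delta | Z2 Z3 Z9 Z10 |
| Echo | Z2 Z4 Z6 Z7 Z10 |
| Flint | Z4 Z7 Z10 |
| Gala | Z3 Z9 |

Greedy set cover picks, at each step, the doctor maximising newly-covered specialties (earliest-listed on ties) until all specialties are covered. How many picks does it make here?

4

Greedy: pick Atlas (covers 5 new) → pick Comet (covers 3 new) → pick Delta (covers 2 new) → pick Bravo (covers 1 new). Total picks: 4.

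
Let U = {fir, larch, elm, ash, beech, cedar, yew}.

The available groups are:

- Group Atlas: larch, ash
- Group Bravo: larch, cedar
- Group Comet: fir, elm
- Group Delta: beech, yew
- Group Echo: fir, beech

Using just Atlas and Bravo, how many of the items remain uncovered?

Union of Atlas, Bravo = {larch, ash, cedar}.
Not covered: fir, elm, beech, yew — 4 items.

4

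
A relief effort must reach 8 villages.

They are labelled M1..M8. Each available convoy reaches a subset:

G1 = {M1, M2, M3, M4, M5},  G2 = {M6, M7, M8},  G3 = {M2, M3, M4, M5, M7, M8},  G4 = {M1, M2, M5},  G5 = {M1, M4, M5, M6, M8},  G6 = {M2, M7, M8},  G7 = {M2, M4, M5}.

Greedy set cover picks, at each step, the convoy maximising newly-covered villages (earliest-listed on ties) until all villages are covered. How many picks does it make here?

Greedy: pick G3 (covers 6 new) → pick G5 (covers 2 new). Total picks: 2.

2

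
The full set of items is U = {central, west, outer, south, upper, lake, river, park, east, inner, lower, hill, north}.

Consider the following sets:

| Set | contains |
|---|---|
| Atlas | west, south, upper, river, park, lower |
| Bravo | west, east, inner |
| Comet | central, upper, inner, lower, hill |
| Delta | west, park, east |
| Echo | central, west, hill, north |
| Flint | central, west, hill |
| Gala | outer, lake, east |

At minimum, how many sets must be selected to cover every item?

Take {Atlas, Bravo, Echo, Gala}. Their union is {central, west, outer, south, upper, lake, river, park, east, inner, lower, hill, north}, which is all 13 items.
Only Atlas contains south, so Atlas is forced; the remaining 7 items need at least 3 more sets (each remaining set adds at most 3) — so at least 4 sets are needed, and 4 is optimal.

4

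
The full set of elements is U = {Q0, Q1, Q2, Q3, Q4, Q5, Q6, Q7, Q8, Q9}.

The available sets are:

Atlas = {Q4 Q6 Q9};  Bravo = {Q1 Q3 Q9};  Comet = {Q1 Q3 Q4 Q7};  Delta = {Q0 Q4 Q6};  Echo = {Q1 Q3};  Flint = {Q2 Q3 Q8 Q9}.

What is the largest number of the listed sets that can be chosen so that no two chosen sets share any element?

Delta, Flint are pairwise disjoint (Delta={Q0,Q4,Q6}; Flint={Q2,Q3,Q8,Q9}).
Every remaining set overlaps one of these, and no 3 of the listed sets are pairwise disjoint, so 2 is the maximum.

2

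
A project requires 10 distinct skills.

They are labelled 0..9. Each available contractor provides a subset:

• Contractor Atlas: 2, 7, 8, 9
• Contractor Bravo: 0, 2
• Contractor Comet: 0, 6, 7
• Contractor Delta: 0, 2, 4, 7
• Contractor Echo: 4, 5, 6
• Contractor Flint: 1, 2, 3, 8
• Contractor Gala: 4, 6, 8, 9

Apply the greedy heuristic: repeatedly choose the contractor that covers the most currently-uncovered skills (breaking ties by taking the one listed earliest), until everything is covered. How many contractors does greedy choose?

4

Greedy: pick Atlas (covers 4 new) → pick Echo (covers 3 new) → pick Flint (covers 2 new) → pick Bravo (covers 1 new). Total picks: 4.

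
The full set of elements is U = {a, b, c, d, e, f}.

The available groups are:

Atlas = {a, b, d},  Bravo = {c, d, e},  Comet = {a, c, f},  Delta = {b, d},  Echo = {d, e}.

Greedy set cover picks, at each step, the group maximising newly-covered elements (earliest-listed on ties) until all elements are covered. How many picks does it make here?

Greedy: pick Atlas (covers 3 new) → pick Bravo (covers 2 new) → pick Comet (covers 1 new). Total picks: 3.

3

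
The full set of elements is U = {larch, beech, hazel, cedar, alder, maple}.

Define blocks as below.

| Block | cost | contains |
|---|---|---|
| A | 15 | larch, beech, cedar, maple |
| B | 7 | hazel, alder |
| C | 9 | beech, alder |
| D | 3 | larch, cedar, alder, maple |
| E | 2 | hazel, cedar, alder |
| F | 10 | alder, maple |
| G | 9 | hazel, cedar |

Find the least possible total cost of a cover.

14

C, D, E together cover every element (C ∪ D ∪ E = {larch, beech, hazel, cedar, alder, maple}); total cost 9 + 3 + 2 = 14.
No covering selection has total cost below 14.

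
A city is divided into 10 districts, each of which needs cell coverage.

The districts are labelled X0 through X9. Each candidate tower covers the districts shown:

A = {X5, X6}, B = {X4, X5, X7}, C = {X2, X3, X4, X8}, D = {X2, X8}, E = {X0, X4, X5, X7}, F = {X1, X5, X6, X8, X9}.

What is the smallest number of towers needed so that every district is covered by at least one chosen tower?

C and E and F together: C ∪ E ∪ F = {X0, X1, X2, X3, X4, X5, X6, X7, X8, X9} — every district is covered.
Only E contains X0, so E is forced; the remaining 6 districts need at least 2 more towers (each remaining tower adds at most 4) — so at least 3 towers are needed, and 3 is optimal.

3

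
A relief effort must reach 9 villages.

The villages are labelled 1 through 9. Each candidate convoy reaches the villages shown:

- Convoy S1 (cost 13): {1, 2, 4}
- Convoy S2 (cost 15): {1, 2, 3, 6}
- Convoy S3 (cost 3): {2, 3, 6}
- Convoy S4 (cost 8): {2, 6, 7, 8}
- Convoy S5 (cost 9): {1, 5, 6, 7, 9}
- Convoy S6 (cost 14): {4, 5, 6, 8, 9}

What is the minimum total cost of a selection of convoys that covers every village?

S3, S5, S6 together cover every village (S3 ∪ S5 ∪ S6 = {1, 2, 3, 4, 5, 6, 7, 8, 9}); total cost 3 + 9 + 14 = 26.
No covering selection has total cost below 26.

26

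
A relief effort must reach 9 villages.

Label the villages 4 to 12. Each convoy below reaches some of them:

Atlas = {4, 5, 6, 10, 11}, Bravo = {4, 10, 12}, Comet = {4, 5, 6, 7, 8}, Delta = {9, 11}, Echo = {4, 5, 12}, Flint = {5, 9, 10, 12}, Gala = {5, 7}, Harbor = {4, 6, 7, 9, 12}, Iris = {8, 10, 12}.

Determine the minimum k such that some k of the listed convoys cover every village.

3

Take {Atlas, Comet, Flint}. Their union is {4, 5, 6, 7, 8, 9, 10, 11, 12}, which is all 9 villages.
No 2 of the 9 convoys cover everything (all 36 combinations miss at least one village), so 3 is optimal.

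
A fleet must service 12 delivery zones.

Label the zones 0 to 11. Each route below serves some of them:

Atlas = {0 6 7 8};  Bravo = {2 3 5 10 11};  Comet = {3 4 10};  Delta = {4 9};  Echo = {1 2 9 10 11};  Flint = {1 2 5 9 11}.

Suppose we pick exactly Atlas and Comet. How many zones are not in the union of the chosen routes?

Union of Atlas, Comet = {0, 3, 4, 6, 7, 8, 10}.
Not covered: 1, 2, 5, 9, 11 — 5 zones.

5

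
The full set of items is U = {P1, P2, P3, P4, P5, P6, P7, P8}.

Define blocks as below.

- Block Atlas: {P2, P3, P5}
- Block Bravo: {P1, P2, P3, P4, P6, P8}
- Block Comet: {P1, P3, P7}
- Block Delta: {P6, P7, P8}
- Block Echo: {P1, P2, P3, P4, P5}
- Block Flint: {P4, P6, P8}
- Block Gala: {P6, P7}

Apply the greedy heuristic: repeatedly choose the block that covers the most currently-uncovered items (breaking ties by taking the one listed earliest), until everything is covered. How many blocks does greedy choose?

Greedy: pick Bravo (covers 6 new) → pick Atlas (covers 1 new) → pick Comet (covers 1 new). Total picks: 3.
(The true minimum cover uses only 2 blocks, so greedy is not optimal here.)

3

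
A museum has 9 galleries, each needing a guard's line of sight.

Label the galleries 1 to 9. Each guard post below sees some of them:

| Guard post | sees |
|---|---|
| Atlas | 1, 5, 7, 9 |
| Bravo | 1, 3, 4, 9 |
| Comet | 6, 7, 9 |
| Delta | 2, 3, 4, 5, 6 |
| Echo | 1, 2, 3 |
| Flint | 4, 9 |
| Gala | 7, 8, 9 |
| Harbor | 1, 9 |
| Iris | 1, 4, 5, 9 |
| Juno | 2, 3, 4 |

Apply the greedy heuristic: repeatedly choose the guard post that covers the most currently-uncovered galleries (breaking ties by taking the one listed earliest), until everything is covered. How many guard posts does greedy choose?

Greedy: pick Delta (covers 5 new) → pick Atlas (covers 3 new) → pick Gala (covers 1 new). Total picks: 3.

3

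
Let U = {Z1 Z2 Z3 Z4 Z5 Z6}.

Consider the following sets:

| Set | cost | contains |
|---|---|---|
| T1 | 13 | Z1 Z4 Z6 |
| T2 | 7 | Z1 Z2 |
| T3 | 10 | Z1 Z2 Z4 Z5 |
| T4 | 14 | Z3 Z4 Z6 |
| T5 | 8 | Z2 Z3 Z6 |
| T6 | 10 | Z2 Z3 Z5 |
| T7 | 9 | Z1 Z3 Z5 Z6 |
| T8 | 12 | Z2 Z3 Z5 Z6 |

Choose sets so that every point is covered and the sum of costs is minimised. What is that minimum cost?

18

T3, T5 together cover every point (T3 ∪ T5 = {Z1, Z2, Z3, Z4, Z5, Z6}); total cost 10 + 8 = 18.
The greedy pick T7, T3 costs 19; no covering selection beats 18.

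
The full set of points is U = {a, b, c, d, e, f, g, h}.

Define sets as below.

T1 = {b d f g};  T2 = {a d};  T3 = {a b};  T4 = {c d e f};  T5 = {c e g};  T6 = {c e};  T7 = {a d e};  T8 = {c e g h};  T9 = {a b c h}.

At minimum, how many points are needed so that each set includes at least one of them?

Take T = {a, b, c}. Each listed set contains at least one of these, so T is a hitting set of size 3.
No choice of 2 points meets every set, so 3 is the minimum.

3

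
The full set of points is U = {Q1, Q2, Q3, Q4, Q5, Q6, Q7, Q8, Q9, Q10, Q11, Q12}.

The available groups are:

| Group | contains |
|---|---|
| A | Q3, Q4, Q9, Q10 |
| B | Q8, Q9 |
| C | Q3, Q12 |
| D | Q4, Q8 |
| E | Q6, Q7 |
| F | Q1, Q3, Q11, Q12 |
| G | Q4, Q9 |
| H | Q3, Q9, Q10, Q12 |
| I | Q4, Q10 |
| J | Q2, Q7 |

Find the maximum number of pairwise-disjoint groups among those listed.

4

B, E, F, I are pairwise disjoint (B={Q8,Q9}; E={Q6,Q7}; F={Q1,Q3,Q11,Q12}; I={Q4,Q10}).
Every remaining group overlaps one of these, and no 5 of the listed groups are pairwise disjoint, so 4 is the maximum.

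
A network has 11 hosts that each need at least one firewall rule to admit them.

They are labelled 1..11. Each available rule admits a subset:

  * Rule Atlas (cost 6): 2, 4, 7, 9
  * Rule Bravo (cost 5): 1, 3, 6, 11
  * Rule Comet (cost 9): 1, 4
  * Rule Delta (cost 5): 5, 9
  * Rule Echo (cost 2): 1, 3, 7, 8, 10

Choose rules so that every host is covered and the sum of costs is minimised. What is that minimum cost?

18

Atlas, Bravo, Delta, Echo together cover every host (Atlas ∪ Bravo ∪ Delta ∪ Echo = {1, 2, 3, 4, 5, 6, 7, 8, 9, 10, 11}); total cost 6 + 5 + 5 + 2 = 18.
No covering selection has total cost below 18.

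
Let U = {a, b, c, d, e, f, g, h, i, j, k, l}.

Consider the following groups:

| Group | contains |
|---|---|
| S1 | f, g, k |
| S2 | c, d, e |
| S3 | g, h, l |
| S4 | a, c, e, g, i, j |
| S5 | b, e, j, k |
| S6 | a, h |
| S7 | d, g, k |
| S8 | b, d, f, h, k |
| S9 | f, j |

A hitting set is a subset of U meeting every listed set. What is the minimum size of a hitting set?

The 4 items {e, f, g, h} hit every group.
No choice of 3 items meets every group, so 4 is the minimum.

4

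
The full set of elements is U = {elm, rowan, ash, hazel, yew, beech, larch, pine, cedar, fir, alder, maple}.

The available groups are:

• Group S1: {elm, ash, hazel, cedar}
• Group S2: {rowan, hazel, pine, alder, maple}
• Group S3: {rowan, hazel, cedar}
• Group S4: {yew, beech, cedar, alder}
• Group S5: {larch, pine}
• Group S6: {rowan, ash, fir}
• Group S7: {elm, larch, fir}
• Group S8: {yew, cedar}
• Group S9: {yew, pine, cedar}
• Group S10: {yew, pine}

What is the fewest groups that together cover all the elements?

4

S1 and S2 and S4 and S7 together: S1 ∪ S2 ∪ S4 ∪ S7 = {elm, rowan, ash, hazel, yew, beech, larch, pine, cedar, fir, alder, maple} — every element is covered.
Only S2 contains maple, so S2 is forced; the remaining 7 elements need at least 3 more groups (each remaining group adds at most 3) — so at least 4 groups are needed, and 4 is optimal.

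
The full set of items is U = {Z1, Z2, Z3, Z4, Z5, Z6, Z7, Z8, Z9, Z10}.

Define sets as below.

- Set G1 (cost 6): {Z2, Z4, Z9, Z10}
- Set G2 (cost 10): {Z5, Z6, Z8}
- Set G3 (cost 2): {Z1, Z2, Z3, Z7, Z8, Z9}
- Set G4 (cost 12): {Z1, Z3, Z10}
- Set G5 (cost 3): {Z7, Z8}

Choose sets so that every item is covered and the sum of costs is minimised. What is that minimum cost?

18

G1, G2, G3 together cover every item (G1 ∪ G2 ∪ G3 = {Z1, Z2, Z3, Z4, Z5, Z6, Z7, Z8, Z9, Z10}); total cost 6 + 10 + 2 = 18.
No covering selection has total cost below 18.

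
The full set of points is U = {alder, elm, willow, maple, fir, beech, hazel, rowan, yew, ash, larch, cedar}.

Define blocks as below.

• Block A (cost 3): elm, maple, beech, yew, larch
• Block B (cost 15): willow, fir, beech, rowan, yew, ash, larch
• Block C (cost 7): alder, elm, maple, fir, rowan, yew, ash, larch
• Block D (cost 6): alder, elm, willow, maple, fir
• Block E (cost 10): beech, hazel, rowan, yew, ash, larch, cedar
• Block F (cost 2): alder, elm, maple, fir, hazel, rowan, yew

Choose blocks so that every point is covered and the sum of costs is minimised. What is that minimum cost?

D, E together cover every point (D ∪ E = {alder, elm, willow, maple, fir, beech, hazel, rowan, yew, ash, larch, cedar}); total cost 6 + 10 = 16.
The greedy pick F, A, E, D costs 21; no covering selection beats 16.

16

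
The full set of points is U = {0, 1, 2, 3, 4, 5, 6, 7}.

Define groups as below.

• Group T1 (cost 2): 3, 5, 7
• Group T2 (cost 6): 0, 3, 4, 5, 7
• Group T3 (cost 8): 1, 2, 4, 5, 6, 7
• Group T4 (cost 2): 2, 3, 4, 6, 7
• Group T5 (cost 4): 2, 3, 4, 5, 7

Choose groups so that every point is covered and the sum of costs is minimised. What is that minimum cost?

T2, T3 together cover every point (T2 ∪ T3 = {0, 1, 2, 3, 4, 5, 6, 7}); total cost 6 + 8 = 14.
The greedy pick T4, T1, T2, T3 costs 18; no covering selection beats 14.

14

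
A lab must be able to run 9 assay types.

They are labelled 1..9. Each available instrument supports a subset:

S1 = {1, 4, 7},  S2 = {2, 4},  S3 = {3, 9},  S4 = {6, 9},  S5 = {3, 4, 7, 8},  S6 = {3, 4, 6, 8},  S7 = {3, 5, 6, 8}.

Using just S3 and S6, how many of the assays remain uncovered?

Union of S3, S6 = {3, 4, 6, 8, 9}.
Not covered: 1, 2, 5, 7 — 4 assays.

4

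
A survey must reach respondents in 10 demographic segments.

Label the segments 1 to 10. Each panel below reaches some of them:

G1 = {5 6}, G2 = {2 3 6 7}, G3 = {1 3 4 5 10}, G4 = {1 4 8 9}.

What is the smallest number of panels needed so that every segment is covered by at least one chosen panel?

3

Take {G2, G3, G4}. Their union is {1, 2, 3, 4, 5, 6, 7, 8, 9, 10}, which is all 10 segments.
Only G2 contains 2, so G2 is forced; the remaining 6 segments need at least 2 more panels (each remaining panel adds at most 4) — so at least 3 panels are needed, and 3 is optimal.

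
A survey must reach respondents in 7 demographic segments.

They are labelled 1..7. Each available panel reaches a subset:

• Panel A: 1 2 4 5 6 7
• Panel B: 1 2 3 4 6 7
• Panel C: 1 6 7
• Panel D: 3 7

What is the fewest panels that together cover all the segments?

Take {A, B}. Their union is {1, 2, 3, 4, 5, 6, 7}, which is all 7 segments.
No single panel has all 7 segments (the largest, A, has 6), so 2 is optimal.

2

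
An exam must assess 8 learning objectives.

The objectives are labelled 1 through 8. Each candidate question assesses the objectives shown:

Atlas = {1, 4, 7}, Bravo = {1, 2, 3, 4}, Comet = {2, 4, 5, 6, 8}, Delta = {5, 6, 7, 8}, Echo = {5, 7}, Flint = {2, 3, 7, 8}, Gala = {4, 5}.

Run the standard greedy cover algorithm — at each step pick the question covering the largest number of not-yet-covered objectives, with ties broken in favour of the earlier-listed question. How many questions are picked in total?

3

Greedy: pick Comet (covers 5 new) → pick Atlas (covers 2 new) → pick Bravo (covers 1 new). Total picks: 3.
(The true minimum cover uses only 2 questions, so greedy is not optimal here.)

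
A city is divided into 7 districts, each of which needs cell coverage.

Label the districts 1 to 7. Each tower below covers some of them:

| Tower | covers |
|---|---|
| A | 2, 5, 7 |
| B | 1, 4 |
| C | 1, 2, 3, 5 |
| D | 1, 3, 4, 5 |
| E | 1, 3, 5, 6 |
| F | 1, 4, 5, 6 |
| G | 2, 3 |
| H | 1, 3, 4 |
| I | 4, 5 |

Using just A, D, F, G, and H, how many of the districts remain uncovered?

0

Union of A, D, F, G, H = {1, 2, 3, 4, 5, 6, 7} — that's every district, so 0 are uncovered.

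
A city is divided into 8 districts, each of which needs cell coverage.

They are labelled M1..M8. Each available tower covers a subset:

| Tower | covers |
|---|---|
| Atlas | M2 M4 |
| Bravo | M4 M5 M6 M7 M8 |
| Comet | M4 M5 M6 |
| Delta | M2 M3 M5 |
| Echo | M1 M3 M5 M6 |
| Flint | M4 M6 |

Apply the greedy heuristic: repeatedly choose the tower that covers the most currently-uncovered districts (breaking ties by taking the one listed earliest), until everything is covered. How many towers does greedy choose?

3

Greedy: pick Bravo (covers 5 new) → pick Delta (covers 2 new) → pick Echo (covers 1 new). Total picks: 3.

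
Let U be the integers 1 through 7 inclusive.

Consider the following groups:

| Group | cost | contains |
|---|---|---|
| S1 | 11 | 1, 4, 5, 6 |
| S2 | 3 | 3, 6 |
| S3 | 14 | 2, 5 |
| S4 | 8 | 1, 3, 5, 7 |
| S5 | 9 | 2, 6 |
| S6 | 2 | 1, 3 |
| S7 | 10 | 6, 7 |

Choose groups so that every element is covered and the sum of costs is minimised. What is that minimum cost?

28

S1, S4, S5 together cover every element (S1 ∪ S4 ∪ S5 = {1, 2, 3, 4, 5, 6, 7}); total cost 11 + 8 + 9 = 28.
The greedy pick S6, S2, S4, S5, S1 costs 33; no covering selection beats 28.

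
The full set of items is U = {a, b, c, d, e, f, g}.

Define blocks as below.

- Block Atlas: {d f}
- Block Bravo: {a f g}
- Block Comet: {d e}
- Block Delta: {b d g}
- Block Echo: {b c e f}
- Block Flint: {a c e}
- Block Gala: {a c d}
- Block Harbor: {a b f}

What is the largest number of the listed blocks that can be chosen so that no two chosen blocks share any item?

2

Comet, Harbor are pairwise disjoint (Comet={d,e}; Harbor={a,b,f}).
Every remaining block overlaps one of these, and no 3 of the listed blocks are pairwise disjoint, so 2 is the maximum.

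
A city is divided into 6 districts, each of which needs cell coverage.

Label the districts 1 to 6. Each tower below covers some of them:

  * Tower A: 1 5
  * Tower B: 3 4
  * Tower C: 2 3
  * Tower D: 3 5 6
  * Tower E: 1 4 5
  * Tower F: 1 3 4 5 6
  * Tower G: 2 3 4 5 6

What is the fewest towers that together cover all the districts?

F and G together: F ∪ G = {1, 2, 3, 4, 5, 6} — every district is covered.
No single tower has all 6 districts (the largest, F, has 5), so 2 is optimal.

2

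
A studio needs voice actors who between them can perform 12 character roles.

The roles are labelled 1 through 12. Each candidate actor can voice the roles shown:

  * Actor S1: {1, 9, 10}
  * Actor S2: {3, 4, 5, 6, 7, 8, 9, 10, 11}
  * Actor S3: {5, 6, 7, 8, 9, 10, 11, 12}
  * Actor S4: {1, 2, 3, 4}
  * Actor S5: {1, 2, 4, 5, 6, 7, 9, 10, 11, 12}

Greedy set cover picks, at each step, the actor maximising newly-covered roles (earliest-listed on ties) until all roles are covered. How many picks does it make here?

Greedy: pick S5 (covers 10 new) → pick S2 (covers 2 new). Total picks: 2.

2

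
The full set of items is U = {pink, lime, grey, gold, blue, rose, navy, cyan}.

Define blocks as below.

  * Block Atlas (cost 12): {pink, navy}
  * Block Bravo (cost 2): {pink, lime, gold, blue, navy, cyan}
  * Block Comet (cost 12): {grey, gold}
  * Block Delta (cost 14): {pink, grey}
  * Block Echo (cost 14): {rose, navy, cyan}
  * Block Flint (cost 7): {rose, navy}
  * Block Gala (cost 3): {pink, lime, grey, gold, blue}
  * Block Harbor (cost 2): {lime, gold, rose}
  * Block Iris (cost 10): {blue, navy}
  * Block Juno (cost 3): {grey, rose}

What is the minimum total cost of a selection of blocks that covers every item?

5

Bravo, Juno together cover every item (Bravo ∪ Juno = {pink, lime, grey, gold, blue, rose, navy, cyan}); total cost 2 + 3 = 5.
No covering selection has total cost below 5.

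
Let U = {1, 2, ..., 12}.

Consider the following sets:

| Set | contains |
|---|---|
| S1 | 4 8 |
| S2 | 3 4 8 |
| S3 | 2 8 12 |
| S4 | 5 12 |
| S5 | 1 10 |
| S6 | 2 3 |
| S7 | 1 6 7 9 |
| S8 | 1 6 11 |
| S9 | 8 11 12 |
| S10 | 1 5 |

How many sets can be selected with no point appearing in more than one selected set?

4

S1, S4, S6, S7 are pairwise disjoint (S1={4,8}; S4={5,12}; S6={2,3}; S7={1,6,7,9}).
Every remaining set overlaps one of these, and no 5 of the listed sets are pairwise disjoint, so 4 is the maximum.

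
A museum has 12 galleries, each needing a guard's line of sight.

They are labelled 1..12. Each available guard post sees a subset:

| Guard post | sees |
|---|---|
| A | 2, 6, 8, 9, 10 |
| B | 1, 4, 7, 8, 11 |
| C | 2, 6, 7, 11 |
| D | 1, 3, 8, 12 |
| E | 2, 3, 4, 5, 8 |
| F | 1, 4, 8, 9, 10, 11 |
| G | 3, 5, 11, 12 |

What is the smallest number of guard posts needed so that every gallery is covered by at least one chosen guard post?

Take {A, B, G}. Their union is {1, 2, 3, 4, 5, 6, 7, 8, 9, 10, 11, 12}, which is all 12 galleries.
No 2 of the 7 guard posts cover everything (all 21 combinations miss at least one gallery), so 3 is optimal.

3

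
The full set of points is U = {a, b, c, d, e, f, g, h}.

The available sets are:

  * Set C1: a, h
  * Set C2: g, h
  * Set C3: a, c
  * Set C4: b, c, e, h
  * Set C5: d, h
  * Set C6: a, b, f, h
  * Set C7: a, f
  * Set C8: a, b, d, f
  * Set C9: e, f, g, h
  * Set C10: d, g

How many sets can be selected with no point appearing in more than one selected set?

3

C4, C7, C10 are pairwise disjoint (C4={b,c,e,h}; C7={a,f}; C10={d,g}).
Every remaining set overlaps one of these, and no 4 of the listed sets are pairwise disjoint, so 3 is the maximum.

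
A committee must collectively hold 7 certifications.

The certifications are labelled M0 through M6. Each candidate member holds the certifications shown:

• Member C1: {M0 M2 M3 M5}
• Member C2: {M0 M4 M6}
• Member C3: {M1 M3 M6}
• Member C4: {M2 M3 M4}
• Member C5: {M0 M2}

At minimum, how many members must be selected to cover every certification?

C1 and C2 and C3 together: C1 ∪ C2 ∪ C3 = {M0, M1, M2, M3, M4, M5, M6} — every certification is covered.
Only C3 contains M1, so C3 is forced; the remaining 4 certifications need at least 2 more members (each remaining member adds at most 3) — so at least 3 members are needed, and 3 is optimal.

3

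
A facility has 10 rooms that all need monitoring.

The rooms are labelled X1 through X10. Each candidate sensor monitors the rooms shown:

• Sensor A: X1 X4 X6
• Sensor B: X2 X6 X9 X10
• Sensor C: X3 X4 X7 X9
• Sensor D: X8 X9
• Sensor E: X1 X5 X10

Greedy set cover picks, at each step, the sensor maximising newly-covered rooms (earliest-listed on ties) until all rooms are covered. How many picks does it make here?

Greedy: pick B (covers 4 new) → pick C (covers 3 new) → pick E (covers 2 new) → pick D (covers 1 new). Total picks: 4.

4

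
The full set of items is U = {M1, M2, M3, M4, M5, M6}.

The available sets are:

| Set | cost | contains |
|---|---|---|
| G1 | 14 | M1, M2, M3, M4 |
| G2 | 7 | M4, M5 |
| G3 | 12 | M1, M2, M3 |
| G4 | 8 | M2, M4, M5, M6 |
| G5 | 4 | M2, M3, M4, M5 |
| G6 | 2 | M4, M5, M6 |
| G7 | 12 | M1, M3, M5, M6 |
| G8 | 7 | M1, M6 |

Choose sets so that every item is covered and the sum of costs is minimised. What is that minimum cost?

G5, G8 together cover every item (G5 ∪ G8 = {M1, M2, M3, M4, M5, M6}); total cost 4 + 7 = 11.
The greedy pick G6, G5, G8 costs 13; no covering selection beats 11.

11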